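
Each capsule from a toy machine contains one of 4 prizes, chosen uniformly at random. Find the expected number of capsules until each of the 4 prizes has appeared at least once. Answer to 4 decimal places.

The wait to go from k to k+1 distinct prizes is geometric with mean 4/(4-k).
E[T] = 4/4 + 4/3 + 4/2 + 4/1 = 4·H_{4}.
H_{4} = 2.08333, so E[T] = 8.33333.

8.3333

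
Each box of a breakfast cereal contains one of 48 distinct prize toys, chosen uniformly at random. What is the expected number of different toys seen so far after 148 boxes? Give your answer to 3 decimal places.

For each toy, P(seen in 148 boxes) = 1 - (47/48)^148 = 0.9557.
By linearity of expectation, E[distinct seen] = 48·(1 - (47/48)^148) = 45.8718.

45.872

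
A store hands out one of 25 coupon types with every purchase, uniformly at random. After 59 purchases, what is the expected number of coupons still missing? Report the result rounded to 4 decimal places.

2.2488

For each coupon, P(unseen after 59) = (24/25)^59 = 0.08995.
By linearity of expectation, E[unseen] = 25·(24/25)^59 = 2.24876.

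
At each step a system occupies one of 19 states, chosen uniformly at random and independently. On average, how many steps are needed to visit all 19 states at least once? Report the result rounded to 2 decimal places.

67.41

After k distinct states have appeared, the next step gives a new one with probability (19-k)/19, so the expected wait for the (k+1)-th is 19/(19-k).
E[T] = 19/19 + 19/18 + 19/17 + ... + 19/2 + 19/1 = 19·H_{19}.
H_{19} = 3.548, so E[T] = 67.407.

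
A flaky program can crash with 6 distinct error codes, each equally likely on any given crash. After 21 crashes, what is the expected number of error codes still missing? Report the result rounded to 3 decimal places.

0.130

For each error code, P(unseen after 21) = (5/6)^21 = 0.0217.
By linearity of expectation, E[unseen] = 6·(5/6)^21 = 0.1304.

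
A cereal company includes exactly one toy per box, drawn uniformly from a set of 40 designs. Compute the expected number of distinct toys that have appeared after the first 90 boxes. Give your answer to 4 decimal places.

For each toy, P(seen in 90 boxes) = 1 - (39/40)^90 = 0.89757.
By linearity of expectation, E[distinct seen] = 40·(1 - (39/40)^90) = 35.90291.

35.9029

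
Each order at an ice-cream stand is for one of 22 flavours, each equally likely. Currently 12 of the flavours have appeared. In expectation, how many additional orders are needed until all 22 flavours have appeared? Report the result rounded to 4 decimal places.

From k distinct to k+1 distinct takes on average 22/(22-k) orders.
Sum over k = 12,...,21: E = 22/10 + 22/9 + 22/8 + ... + 22/2 + 22/1 = 64.43730.

64.4373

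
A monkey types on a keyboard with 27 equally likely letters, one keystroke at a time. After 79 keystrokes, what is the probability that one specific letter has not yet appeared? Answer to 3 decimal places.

On each keystroke the fixed letter fails to appear with probability 26/27.
P(still missing after 79) = (26/27)^79 = 0.0507.

0.051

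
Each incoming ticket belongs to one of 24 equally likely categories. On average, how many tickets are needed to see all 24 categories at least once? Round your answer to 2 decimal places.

90.62

Split into phases: going from k distinct to k+1 distinct takes on average 24/(24-k) tickets.
E[T] = 24/24 + 24/23 + 24/22 + ... + 24/2 + 24/1 = 24·H_{24}.
H_{24} = 3.776, so E[T] = 90.623.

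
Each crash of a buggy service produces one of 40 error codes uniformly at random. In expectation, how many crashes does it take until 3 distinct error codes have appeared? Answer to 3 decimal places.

With k distinct error codes already seen, the next new one arrives after an expected 40/(40-k) crashes.
Sum over k = 0,...,2: E = 40/40 + 40/39 + 40/38 = 3.0783.

3.078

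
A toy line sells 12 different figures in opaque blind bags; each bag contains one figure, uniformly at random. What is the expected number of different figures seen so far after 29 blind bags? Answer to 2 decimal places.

For each figure, P(seen in 29 blind bags) = 1 - (11/12)^29 = 0.920.
By linearity of expectation, E[distinct seen] = 12·(1 - (11/12)^29) = 11.038.

11.04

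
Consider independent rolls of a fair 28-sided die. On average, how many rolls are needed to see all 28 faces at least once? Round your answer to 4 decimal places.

After k distinct faces have appeared, the next roll gives a new one with probability (28-k)/28, so the expected wait for the (k+1)-th is 28/(28-k).
E[T] = 28/28 + 28/27 + 28/26 + ... + 28/2 + 28/1 = 28·H_{28}.
H_{28} = 3.92717, so E[T] = 109.96079.

109.9608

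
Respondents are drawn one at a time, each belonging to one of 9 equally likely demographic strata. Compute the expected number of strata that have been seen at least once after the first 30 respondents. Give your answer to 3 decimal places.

8.737

For each stratum, P(seen in 30 respondents) = 1 - (8/9)^30 = 0.9708.
By linearity of expectation, E[distinct seen] = 9·(1 - (8/9)^30) = 8.7372.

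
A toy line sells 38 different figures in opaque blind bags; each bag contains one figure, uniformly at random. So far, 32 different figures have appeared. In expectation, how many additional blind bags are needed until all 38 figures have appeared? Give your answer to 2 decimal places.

From k distinct to k+1 distinct takes on average 38/(38-k) blind bags.
Sum over k = 32,...,37: E = 38/6 + 38/5 + 38/4 + 38/3 + 38/2 + 38/1 = 93.100.

93.10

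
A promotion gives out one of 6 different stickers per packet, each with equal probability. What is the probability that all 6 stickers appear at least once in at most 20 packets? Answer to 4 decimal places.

0.8480

By inclusion–exclusion over which stickers are missing,
P(all seen) = Σ_{j=0}^{6} (-1)^j C(6,j)((6-j)/6)^20
= 1.00000 - 0.15650 + 0.00451 - 0.00002 + 0.00000 - 0.00000 + 0.00000
= 0.84799.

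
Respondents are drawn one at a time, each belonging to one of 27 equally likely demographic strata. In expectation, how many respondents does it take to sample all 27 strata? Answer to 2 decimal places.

The wait to go from k to k+1 distinct strata is geometric with mean 27/(27-k).
E[T] = 27/27 + 27/26 + 27/25 + ... + 27/2 + 27/1 = 27·H_{27}.
H_{27} = 3.891, so E[T] = 105.069.

105.07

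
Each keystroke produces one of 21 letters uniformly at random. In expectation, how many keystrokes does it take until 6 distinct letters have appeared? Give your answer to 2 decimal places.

Going from k to k+1 distinct takes a geometric number of keystrokes with mean 21/(21-k).
Sum over k = 0,...,5: E = 21/21 + 21/20 + 21/19 + 21/18 + 21/17 + 21/16 = 6.870.

6.87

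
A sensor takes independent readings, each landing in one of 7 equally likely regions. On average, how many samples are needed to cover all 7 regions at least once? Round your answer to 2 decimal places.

18.15

The wait to go from k to k+1 distinct regions is geometric with mean 7/(7-k).
E[T] = 7/7 + 7/6 + 7/5 + ... + 7/2 + 7/1 = 7·H_{7}.
H_{7} = 2.593, so E[T] = 18.150.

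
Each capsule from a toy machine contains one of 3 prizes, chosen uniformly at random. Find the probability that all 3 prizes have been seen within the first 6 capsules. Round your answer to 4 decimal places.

Let A_i be the event that prize i is missing after 6 capsules. By inclusion–exclusion on the A_i,
P(all seen) = Σ_{j=0}^{3} (-1)^j C(3,j)((3-j)/3)^6
= 1.00000 - 0.26337 + 0.00412 - 0.00000
= 0.74074.

0.7407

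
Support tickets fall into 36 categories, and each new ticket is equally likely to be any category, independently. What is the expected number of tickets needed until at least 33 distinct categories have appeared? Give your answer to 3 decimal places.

With k distinct categories already seen, the next new one arrives after an expected 36/(36-k) tickets.
Sum over k = 0,...,32: E = 36/36 + 36/35 + 36/34 + ... + 36/5 + 36/4 = 84.2841.

84.284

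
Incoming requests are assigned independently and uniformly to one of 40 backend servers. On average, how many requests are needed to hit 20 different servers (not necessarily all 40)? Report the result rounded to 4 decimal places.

With k distinct servers already seen, the next new one arrives after an expected 40/(40-k) requests.
Sum over k = 0,...,19: E = 40/40 + 40/39 + 40/38 + ... + 40/22 + 40/21 = 27.23214.

27.2321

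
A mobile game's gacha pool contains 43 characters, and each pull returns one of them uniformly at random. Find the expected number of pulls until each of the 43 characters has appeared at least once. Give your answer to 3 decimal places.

The wait to go from k to k+1 distinct characters is geometric with mean 43/(43-k).
E[T] = 43/43 + 43/42 + 43/41 + ... + 43/2 + 43/1 = 43·H_{43}.
H_{43} = 4.3500, so E[T] = 187.0499.

187.050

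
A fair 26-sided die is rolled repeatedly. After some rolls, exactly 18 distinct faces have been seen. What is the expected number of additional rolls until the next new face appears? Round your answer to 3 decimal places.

3.250

The number of rolls until the next new face is geometric with success probability 8/26, so its mean is 26/8.
E = 26/8 = 3.2500.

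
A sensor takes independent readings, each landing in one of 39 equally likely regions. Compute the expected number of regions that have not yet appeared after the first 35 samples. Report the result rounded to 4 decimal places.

15.7119

For each region, P(unseen after 35) = (38/39)^35 = 0.40287.
By linearity of expectation, E[unseen] = 39·(38/39)^35 = 15.71192.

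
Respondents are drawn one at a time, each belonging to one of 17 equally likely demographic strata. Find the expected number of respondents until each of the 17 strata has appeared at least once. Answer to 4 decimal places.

After k distinct strata have appeared, the next respondent gives a new one with probability (17-k)/17, so the expected wait for the (k+1)-th is 17/(17-k).
E[T] = 17/17 + 17/16 + 17/15 + ... + 17/2 + 17/1 = 17·H_{17}.
H_{17} = 3.43955, so E[T] = 58.47239.

58.4724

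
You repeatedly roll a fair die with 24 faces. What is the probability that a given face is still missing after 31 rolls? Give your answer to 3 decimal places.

Each roll misses the fixed face with probability (24-1)/24 = 23/24, independently.
P(still missing after 31) = (23/24)^31 = 0.2673.

0.267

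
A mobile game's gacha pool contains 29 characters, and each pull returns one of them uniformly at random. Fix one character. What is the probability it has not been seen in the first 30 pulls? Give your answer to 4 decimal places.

0.3490

Each pull misses the fixed character with probability (29-1)/29 = 28/29, independently.
P(still missing after 30) = (28/29)^30 = 0.34898.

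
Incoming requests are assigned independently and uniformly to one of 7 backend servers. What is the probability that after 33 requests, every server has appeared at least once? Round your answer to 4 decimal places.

Let A_i be the event that server i is missing after 33 requests. By inclusion–exclusion on the A_i,
P(all seen) = Σ_{j=0}^{7} (-1)^j C(7,j)((7-j)/7)^33
= 1.00000 - 0.04324 + 0.00032 - 0.00000 + 0.00000 - 0.00000 + 0.00000 - 0.00000
= 0.95708.

0.9571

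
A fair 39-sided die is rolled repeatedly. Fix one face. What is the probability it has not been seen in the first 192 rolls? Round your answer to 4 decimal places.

0.0068

Each roll misses the fixed face with probability (39-1)/39 = 38/39, independently.
P(still missing after 192) = (38/39)^192 = 0.00682.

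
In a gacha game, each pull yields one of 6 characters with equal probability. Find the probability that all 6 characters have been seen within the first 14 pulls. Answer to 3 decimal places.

0.583

By inclusion–exclusion over which characters are missing,
P(all seen) = Σ_{j=0}^{6} (-1)^j C(6,j)((6-j)/6)^14
= 1.0000 - 0.4673 + 0.0514 - 0.0012 + 0.0000 - 0.0000 + 0.0000
= 0.5828.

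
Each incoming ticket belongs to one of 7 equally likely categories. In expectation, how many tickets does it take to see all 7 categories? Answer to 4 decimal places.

18.1500

The wait to go from k to k+1 distinct categories is geometric with mean 7/(7-k).
E[T] = 7/7 + 7/6 + 7/5 + ... + 7/2 + 7/1 = 7·H_{7}.
H_{7} = 2.59286, so E[T] = 18.15000.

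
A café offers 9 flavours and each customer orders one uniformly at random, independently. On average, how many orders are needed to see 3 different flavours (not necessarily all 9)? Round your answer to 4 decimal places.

Going from k to k+1 distinct takes a geometric number of orders with mean 9/(9-k).
Sum over k = 0,...,2: E = 9/9 + 9/8 + 9/7 = 3.41071.

3.4107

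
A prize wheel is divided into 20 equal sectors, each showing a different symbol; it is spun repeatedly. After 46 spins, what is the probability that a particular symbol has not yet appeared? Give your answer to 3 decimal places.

0.094

Each spin misses the fixed symbol with probability (20-1)/20 = 19/20, independently.
P(still missing after 46) = (19/20)^46 = 0.0945.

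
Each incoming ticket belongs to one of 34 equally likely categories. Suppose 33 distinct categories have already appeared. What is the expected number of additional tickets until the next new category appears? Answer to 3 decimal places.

34.000

Each ticket yields a new category with probability (34-33)/34 = 1/34, so the wait is geometric with mean 34/1.
E = 34/1 = 34.0000.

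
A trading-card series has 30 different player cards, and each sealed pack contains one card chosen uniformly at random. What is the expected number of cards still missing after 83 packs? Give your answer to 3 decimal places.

For each card, P(unseen after 83) = (29/30)^83 = 0.0600.
By linearity of expectation, E[unseen] = 30·(29/30)^83 = 1.7992.

1.799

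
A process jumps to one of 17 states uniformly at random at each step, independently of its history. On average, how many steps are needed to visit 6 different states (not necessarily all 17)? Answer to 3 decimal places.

7.134

With k distinct states already seen, the next new one arrives after an expected 17/(17-k) steps.
Sum over k = 0,...,5: E = 17/17 + 17/16 + 17/15 + 17/14 + 17/13 + 17/12 = 7.1345.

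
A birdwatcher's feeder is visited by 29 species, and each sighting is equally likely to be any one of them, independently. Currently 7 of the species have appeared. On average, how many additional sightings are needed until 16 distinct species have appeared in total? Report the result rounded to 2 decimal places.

From k distinct to k+1 distinct takes on average 29/(29-k) sightings.
Sum over k = 7,...,15: E = 29/22 + 29/21 + 29/20 + ... + 29/15 + 29/14 = 14.810.

14.81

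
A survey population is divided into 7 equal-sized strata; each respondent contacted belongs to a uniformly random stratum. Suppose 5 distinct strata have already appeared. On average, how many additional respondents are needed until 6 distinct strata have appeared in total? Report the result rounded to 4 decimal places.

The wait to go from k to k+1 distinct strata is geometric with mean 7/(7-k).
Only the k = 5 term is needed: E = 7/2 = 3.50000.

3.5000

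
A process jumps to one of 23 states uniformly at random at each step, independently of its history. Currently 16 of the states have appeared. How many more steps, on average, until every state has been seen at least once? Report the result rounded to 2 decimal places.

59.64

The wait to go from k to k+1 distinct states is geometric with mean 23/(23-k).
Sum over k = 16,...,22: E = 23/7 + 23/6 + 23/5 + ... + 23/2 + 23/1 = 59.636.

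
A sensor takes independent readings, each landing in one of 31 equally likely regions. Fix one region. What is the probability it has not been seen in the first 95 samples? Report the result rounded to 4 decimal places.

0.0444

Each sample misses the fixed region with probability (31-1)/31 = 30/31, independently.
P(still missing after 95) = (30/31)^95 = 0.04438.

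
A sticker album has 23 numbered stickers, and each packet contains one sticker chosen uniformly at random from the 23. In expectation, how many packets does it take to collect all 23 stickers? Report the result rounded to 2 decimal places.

Split into phases: going from k distinct to k+1 distinct takes on average 23/(23-k) packets.
E[T] = 23/23 + 23/22 + 23/21 + ... + 23/2 + 23/1 = 23·H_{23}.
H_{23} = 3.734, so E[T] = 85.889.

85.89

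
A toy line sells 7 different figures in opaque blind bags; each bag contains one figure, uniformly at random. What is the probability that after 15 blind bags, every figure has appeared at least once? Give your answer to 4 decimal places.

By inclusion–exclusion over which figures are missing,
P(all seen) = Σ_{j=0}^{7} (-1)^j C(7,j)((7-j)/7)^15
= 1.00000 - 0.69326 + 0.13499 - 0.00792 + 0.00011 - 0.00000 + 0.00000 - 0.00000
= 0.43392.

0.4339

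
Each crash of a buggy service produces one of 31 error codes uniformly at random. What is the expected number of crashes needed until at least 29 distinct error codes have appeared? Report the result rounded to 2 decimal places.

78.34

Going from k to k+1 distinct takes a geometric number of crashes with mean 31/(31-k).
Sum over k = 0,...,28: E = 31/31 + 31/30 + 31/29 + ... + 31/4 + 31/3 = 78.345.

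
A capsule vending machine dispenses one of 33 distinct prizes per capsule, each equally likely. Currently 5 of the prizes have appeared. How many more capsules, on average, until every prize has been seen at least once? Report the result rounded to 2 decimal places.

The wait to go from k to k+1 distinct prizes is geometric with mean 33/(33-k).
Sum over k = 5,...,32: E = 33/28 + 33/27 + 33/26 + ... + 33/2 + 33/1 = 129.597.

129.60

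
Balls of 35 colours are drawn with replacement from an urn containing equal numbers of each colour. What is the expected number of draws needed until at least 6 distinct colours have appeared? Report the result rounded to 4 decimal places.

6.4795

Going from k to k+1 distinct takes a geometric number of draws with mean 35/(35-k).
Sum over k = 0,...,5: E = 35/35 + 35/34 + 35/33 + 35/32 + 35/31 + 35/30 = 6.47947.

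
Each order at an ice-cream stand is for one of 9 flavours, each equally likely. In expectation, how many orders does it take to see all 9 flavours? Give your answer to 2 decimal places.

After k distinct flavours have appeared, the next order gives a new one with probability (9-k)/9, so the expected wait for the (k+1)-th is 9/(9-k).
E[T] = 9/9 + 9/8 + 9/7 + ... + 9/2 + 9/1 = 9·H_{9}.
H_{9} = 2.829, so E[T] = 25.461.

25.46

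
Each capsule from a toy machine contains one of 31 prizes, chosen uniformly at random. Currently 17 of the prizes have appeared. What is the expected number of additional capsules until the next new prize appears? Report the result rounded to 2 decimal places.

2.21

Each capsule yields a new prize with probability (31-17)/31 = 14/31, so the wait is geometric with mean 31/14.
E = 31/14 = 2.214.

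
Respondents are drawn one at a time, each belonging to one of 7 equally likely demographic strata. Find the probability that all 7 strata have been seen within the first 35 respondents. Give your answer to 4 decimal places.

0.9684

Let A_i be the event that stratum i is missing after 35 respondents. By inclusion–exclusion on the A_i,
P(all seen) = Σ_{j=0}^{7} (-1)^j C(7,j)((7-j)/7)^35
= 1.00000 - 0.03177 + 0.00016 - 0.00000 + 0.00000 - 0.00000 + 0.00000 - 0.00000
= 0.96840.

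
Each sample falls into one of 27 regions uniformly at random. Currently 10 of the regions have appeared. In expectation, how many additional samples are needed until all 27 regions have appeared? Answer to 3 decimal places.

The wait to go from k to k+1 distinct regions is geometric with mean 27/(27-k).
Sum over k = 10,...,26: E = 27/17 + 27/16 + 27/15 + ... + 27/2 + 27/1 = 92.8679.

92.868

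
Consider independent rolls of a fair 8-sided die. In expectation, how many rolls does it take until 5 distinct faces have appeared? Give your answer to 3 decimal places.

7.076

With k distinct faces already seen, the next new one arrives after an expected 8/(8-k) rolls.
Sum over k = 0,...,4: E = 8/8 + 8/7 + 8/6 + 8/5 + 8/4 = 7.0762.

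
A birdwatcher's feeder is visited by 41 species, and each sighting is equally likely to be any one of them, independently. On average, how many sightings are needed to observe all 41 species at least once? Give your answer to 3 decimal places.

176.420

The wait to go from k to k+1 distinct species is geometric with mean 41/(41-k).
E[T] = 41/41 + 41/40 + 41/39 + ... + 41/2 + 41/1 = 41·H_{41}.
H_{41} = 4.3029, so E[T] = 176.4203.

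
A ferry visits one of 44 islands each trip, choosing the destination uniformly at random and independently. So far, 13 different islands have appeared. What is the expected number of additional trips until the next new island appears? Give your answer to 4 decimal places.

The number of trips until the next new island is geometric with success probability 31/44, so its mean is 44/31.
E = 44/31 = 1.41935.

1.4194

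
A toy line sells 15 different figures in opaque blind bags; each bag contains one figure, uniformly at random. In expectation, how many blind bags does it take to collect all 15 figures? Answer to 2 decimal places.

Split into phases: going from k distinct to k+1 distinct takes on average 15/(15-k) blind bags.
E[T] = 15/15 + 15/14 + 15/13 + ... + 15/2 + 15/1 = 15·H_{15}.
H_{15} = 3.318, so E[T] = 49.773.

49.77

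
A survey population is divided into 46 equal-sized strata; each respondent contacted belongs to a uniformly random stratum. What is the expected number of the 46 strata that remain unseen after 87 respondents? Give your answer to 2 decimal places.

For each stratum, P(unseen after 87) = (45/46)^87 = 0.148.
By linearity of expectation, E[unseen] = 46·(45/46)^87 = 6.797.

6.80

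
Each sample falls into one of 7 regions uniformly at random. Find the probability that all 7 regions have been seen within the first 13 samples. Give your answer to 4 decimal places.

By inclusion–exclusion over which regions are missing,
P(all seen) = Σ_{j=0}^{7} (-1)^j C(7,j)((7-j)/7)^13
= 1.00000 - 0.94360 + 0.26458 - 0.02424 + 0.00058 - 0.00000 + 0.00000 - 0.00000
= 0.29731.

0.2973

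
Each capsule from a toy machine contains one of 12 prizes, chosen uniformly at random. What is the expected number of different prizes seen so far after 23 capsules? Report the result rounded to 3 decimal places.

10.378

For each prize, P(seen in 23 capsules) = 1 - (11/12)^23 = 0.8648.
By linearity of expectation, E[distinct seen] = 12·(1 - (11/12)^23) = 10.3780.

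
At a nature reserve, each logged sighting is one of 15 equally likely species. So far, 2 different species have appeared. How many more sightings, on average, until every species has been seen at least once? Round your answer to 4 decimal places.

With k distinct species already seen, the next new one takes an expected 15/(15-k) sightings.
Sum over k = 2,...,14: E = 15/13 + 15/12 + 15/11 + ... + 15/2 + 15/1 = 47.70201.

47.7020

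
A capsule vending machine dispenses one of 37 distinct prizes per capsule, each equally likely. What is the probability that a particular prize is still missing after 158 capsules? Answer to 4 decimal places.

Each capsule misses the fixed prize with probability (37-1)/37 = 36/37, independently.
P(still missing after 158) = (36/37)^158 = 0.01318.

0.0132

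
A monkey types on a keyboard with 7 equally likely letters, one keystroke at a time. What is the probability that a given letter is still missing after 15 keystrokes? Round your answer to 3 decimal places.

0.099

Each keystroke misses the fixed letter with probability (7-1)/7 = 6/7, independently.
P(still missing after 15) = (6/7)^15 = 0.0990.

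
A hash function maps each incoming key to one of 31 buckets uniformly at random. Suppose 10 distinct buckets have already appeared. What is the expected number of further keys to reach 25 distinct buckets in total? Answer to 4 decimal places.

37.0561

The wait to go from k to k+1 distinct buckets is geometric with mean 31/(31-k).
Sum over k = 10,...,24: E = 31/21 + 31/20 + 31/19 + ... + 31/8 + 31/7 = 37.05612.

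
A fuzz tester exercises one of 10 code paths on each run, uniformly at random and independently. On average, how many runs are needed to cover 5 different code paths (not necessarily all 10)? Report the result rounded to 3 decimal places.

Going from k to k+1 distinct takes a geometric number of runs with mean 10/(10-k).
Sum over k = 0,...,4: E = 10/10 + 10/9 + 10/8 + 10/7 + 10/6 = 6.4563.

6.456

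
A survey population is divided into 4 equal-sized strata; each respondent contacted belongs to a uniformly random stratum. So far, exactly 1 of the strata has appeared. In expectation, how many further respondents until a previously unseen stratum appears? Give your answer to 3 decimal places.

1.333

The number of respondents until the next new stratum is geometric with success probability 3/4, so its mean is 4/3.
E = 4/3 = 1.3333.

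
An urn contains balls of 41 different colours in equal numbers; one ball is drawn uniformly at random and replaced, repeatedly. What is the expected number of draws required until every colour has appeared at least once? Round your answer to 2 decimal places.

176.42

After k distinct colours have appeared, the next draw gives a new one with probability (41-k)/41, so the expected wait for the (k+1)-th is 41/(41-k).
E[T] = 41/41 + 41/40 + 41/39 + ... + 41/2 + 41/1 = 41·H_{41}.
H_{41} = 4.303, so E[T] = 176.420.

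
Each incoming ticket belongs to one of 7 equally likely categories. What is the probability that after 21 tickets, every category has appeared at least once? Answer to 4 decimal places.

0.7427

Let A_i be the event that category i is missing after 21 tickets. By inclusion–exclusion on the A_i,
P(all seen) = Σ_{j=0}^{7} (-1)^j C(7,j)((7-j)/7)^21
= 1.00000 - 0.27493 + 0.01793 - 0.00028 + 0.00000 - 0.00000 + 0.00000 - 0.00000
= 0.74273.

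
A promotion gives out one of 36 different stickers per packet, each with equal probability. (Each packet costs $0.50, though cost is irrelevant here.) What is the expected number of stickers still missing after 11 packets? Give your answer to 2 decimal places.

For each sticker, P(unseen after 11) = (35/36)^11 = 0.734.
By linearity of expectation, E[unseen] = 36·(35/36)^11 = 26.407.

26.41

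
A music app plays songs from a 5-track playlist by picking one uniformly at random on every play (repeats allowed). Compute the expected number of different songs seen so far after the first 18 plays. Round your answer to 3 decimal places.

4.910

For each song, P(seen in 18 plays) = 1 - (4/5)^18 = 0.9820.
By linearity of expectation, E[distinct seen] = 5·(1 - (4/5)^18) = 4.9099.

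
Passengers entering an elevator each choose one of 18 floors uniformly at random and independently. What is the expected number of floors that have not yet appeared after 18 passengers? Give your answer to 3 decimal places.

For each floor, P(unseen after 18) = (17/18)^18 = 0.3574.
By linearity of expectation, E[unseen] = 18·(17/18)^18 = 6.4335.

6.434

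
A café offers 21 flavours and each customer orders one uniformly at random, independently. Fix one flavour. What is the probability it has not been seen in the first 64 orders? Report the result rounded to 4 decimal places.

Each order misses the fixed flavour with probability (21-1)/21 = 20/21, independently.
P(still missing after 64) = (20/21)^64 = 0.04404.

0.0440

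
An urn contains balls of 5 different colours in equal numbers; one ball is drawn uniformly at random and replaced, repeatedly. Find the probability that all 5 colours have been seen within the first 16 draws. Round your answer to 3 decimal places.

0.862

Let A_i be the event that colour i is missing after 16 draws. By inclusion–exclusion on the A_i,
P(all seen) = Σ_{j=0}^{5} (-1)^j C(5,j)((5-j)/5)^16
= 1.0000 - 0.1407 + 0.0028 - 0.0000 + 0.0000 - 0.0000
= 0.8621.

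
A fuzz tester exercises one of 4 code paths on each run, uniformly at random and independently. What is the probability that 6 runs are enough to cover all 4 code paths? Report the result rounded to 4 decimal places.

0.3809

By inclusion–exclusion over which code paths are missing,
P(all seen) = Σ_{j=0}^{4} (-1)^j C(4,j)((4-j)/4)^6
= 1.00000 - 0.71191 + 0.09375 - 0.00098 + 0.00000
= 0.38086.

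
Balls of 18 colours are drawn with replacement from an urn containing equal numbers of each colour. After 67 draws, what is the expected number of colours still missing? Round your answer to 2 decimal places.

For each colour, P(unseen after 67) = (17/18)^67 = 0.022.
By linearity of expectation, E[unseen] = 18·(17/18)^67 = 0.391.

0.39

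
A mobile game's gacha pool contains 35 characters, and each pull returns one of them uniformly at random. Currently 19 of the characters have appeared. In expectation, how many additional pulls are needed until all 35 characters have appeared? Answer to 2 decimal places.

118.33

From k distinct to k+1 distinct takes on average 35/(35-k) pulls.
Sum over k = 19,...,34: E = 35/16 + 35/15 + 35/14 + ... + 35/2 + 35/1 = 118.326.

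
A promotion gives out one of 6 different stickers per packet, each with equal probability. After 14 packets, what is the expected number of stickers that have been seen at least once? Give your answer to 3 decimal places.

For each sticker, P(seen in 14 packets) = 1 - (5/6)^14 = 0.9221.
By linearity of expectation, E[distinct seen] = 6·(1 - (5/6)^14) = 5.5327.

5.533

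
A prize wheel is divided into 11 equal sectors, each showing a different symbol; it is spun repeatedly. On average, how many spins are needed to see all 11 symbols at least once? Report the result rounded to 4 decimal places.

33.2187

The wait to go from k to k+1 distinct symbols is geometric with mean 11/(11-k).
E[T] = 11/11 + 11/10 + 11/9 + ... + 11/2 + 11/1 = 11·H_{11}.
H_{11} = 3.01988, so E[T] = 33.21865.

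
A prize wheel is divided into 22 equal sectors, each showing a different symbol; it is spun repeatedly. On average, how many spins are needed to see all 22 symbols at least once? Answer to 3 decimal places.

81.198

Split into phases: going from k distinct to k+1 distinct takes on average 22/(22-k) spins.
E[T] = 22/22 + 22/21 + 22/20 + ... + 22/2 + 22/1 = 22·H_{22}.
H_{22} = 3.6908, so E[T] = 81.1979.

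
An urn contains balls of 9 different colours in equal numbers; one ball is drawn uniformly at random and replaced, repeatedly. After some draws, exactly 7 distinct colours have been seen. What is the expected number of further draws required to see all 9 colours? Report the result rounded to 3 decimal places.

The wait to go from k to k+1 distinct colours is geometric with mean 9/(9-k).
Sum over k = 7,...,8: E = 9/2 + 9/1 = 13.5000.

13.500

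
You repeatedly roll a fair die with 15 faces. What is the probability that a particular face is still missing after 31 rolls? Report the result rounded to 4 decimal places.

0.1178

On each roll the fixed face fails to appear with probability 14/15.
P(still missing after 31) = (14/15)^31 = 0.11780.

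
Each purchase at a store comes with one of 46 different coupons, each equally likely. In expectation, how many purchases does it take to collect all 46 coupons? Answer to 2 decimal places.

203.17

Split into phases: going from k distinct to k+1 distinct takes on average 46/(46-k) purchases.
E[T] = 46/46 + 46/45 + 46/44 + ... + 46/2 + 46/1 = 46·H_{46}.
H_{46} = 4.417, so E[T] = 203.168.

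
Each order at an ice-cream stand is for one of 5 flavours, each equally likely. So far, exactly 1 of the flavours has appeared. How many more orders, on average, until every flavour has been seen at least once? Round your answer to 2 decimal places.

The wait to go from k to k+1 distinct flavours is geometric with mean 5/(5-k).
Sum over k = 1,...,4: E = 5/4 + 5/3 + 5/2 + 5/1 = 10.417.

10.42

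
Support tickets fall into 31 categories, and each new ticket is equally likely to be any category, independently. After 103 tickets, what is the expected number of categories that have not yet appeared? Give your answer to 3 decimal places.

1.058

For each category, P(unseen after 103) = (30/31)^103 = 0.0341.
By linearity of expectation, E[unseen] = 31·(30/31)^103 = 1.0583.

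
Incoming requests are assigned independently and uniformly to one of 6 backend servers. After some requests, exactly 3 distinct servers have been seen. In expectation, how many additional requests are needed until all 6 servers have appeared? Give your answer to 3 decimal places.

11.000

With k distinct servers already seen, the next new one takes an expected 6/(6-k) requests.
Sum over k = 3,...,5: E = 6/3 + 6/2 + 6/1 = 11.0000.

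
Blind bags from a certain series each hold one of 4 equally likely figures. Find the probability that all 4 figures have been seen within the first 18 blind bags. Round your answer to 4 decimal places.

0.9775

Let A_i be the event that figure i is missing after 18 blind bags. By inclusion–exclusion on the A_i,
P(all seen) = Σ_{j=0}^{4} (-1)^j C(4,j)((4-j)/4)^18
= 1.00000 - 0.02255 + 0.00002 - 0.00000 + 0.00000
= 0.97747.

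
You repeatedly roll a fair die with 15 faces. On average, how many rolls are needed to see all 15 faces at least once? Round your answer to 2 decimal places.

Split into phases: going from k distinct to k+1 distinct takes on average 15/(15-k) rolls.
E[T] = 15/15 + 15/14 + 15/13 + ... + 15/2 + 15/1 = 15·H_{15}.
H_{15} = 3.318, so E[T] = 49.773.

49.77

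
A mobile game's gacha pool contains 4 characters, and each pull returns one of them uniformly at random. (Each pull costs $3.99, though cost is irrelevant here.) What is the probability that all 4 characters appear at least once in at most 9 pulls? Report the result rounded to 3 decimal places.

0.711

Let A_i be the event that character i is missing after 9 pulls. By inclusion–exclusion on the A_i,
P(all seen) = Σ_{j=0}^{4} (-1)^j C(4,j)((4-j)/4)^9
= 1.0000 - 0.3003 + 0.0117 - 0.0000 + 0.0000
= 0.7114.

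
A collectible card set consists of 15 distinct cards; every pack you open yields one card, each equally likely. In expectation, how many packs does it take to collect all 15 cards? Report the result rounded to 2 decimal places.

49.77

The wait to go from k to k+1 distinct cards is geometric with mean 15/(15-k).
E[T] = 15/15 + 15/14 + 15/13 + ... + 15/2 + 15/1 = 15·H_{15}.
H_{15} = 3.318, so E[T] = 49.773.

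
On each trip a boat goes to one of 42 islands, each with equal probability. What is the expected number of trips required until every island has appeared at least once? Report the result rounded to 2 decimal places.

181.72

The wait to go from k to k+1 distinct islands is geometric with mean 42/(42-k).
E[T] = 42/42 + 42/41 + 42/40 + ... + 42/2 + 42/1 = 42·H_{42}.
H_{42} = 4.327, so E[T] = 181.723.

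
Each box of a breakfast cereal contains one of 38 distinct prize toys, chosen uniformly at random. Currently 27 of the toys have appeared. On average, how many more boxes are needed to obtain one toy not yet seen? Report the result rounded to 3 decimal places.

Each box yields a new toy with probability (38-27)/38 = 11/38, so the wait is geometric with mean 38/11.
E = 38/11 = 3.4545.

3.455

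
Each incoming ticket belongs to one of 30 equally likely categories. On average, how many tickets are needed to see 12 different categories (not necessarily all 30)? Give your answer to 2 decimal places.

15.00

Going from k to k+1 distinct takes a geometric number of tickets with mean 30/(30-k).
Sum over k = 0,...,11: E = 30/30 + 30/29 + 30/28 + ... + 30/20 + 30/19 = 14.996.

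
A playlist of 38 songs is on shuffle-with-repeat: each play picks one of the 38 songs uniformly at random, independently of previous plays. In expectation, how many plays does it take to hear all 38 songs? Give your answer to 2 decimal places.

160.66

After k distinct songs have appeared, the next play gives a new one with probability (38-k)/38, so the expected wait for the (k+1)-th is 38/(38-k).
E[T] = 38/38 + 38/37 + 38/36 + ... + 38/2 + 38/1 = 38·H_{38}.
H_{38} = 4.228, so E[T] = 160.660.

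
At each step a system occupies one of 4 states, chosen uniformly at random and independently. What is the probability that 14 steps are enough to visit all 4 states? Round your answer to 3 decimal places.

0.929

Let A_i be the event that state i is missing after 14 steps. By inclusion–exclusion on the A_i,
P(all seen) = Σ_{j=0}^{4} (-1)^j C(4,j)((4-j)/4)^14
= 1.0000 - 0.0713 + 0.0004 - 0.0000 + 0.0000
= 0.9291.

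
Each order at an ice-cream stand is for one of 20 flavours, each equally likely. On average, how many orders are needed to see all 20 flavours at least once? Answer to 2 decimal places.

After k distinct flavours have appeared, the next order gives a new one with probability (20-k)/20, so the expected wait for the (k+1)-th is 20/(20-k).
E[T] = 20/20 + 20/19 + 20/18 + ... + 20/2 + 20/1 = 20·H_{20}.
H_{20} = 3.598, so E[T] = 71.955.

71.95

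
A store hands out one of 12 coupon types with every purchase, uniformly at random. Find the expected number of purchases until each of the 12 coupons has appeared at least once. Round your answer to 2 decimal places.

After k distinct coupons have appeared, the next purchase gives a new one with probability (12-k)/12, so the expected wait for the (k+1)-th is 12/(12-k).
E[T] = 12/12 + 12/11 + 12/10 + ... + 12/2 + 12/1 = 12·H_{12}.
H_{12} = 3.103, so E[T] = 37.239.

37.24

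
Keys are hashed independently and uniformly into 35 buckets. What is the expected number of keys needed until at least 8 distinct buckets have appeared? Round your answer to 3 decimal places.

With k distinct buckets already seen, the next new one arrives after an expected 35/(35-k) keys.
Sum over k = 0,...,7: E = 35/35 + 35/34 + 35/33 + ... + 35/29 + 35/28 = 8.9364.

8.936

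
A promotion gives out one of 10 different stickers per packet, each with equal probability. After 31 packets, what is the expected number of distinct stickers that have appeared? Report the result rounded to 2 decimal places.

9.62

For each sticker, P(seen in 31 packets) = 1 - (9/10)^31 = 0.962.
By linearity of expectation, E[distinct seen] = 10·(1 - (9/10)^31) = 9.618.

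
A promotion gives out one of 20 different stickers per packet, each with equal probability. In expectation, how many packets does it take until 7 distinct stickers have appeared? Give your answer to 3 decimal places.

With k distinct stickers already seen, the next new one arrives after an expected 20/(20-k) packets.
Sum over k = 0,...,6: E = 20/20 + 20/19 + 20/18 + ... + 20/15 + 20/14 = 8.3521.

8.352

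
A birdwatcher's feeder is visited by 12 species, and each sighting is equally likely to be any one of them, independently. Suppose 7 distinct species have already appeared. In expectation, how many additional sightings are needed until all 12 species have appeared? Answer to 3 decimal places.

From k distinct to k+1 distinct takes on average 12/(12-k) sightings.
Sum over k = 7,...,11: E = 12/5 + 12/4 + 12/3 + 12/2 + 12/1 = 27.4000.

27.400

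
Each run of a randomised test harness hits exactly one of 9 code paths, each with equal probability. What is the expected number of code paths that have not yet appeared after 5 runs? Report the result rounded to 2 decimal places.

4.99

For each code path, P(unseen after 5) = (8/9)^5 = 0.555.
By linearity of expectation, E[unseen] = 9·(8/9)^5 = 4.994.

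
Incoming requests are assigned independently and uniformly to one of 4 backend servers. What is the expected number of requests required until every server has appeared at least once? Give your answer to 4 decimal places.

8.3333

After k distinct servers have appeared, the next request gives a new one with probability (4-k)/4, so the expected wait for the (k+1)-th is 4/(4-k).
E[T] = 4/4 + 4/3 + 4/2 + 4/1 = 4·H_{4}.
H_{4} = 2.08333, so E[T] = 8.33333.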